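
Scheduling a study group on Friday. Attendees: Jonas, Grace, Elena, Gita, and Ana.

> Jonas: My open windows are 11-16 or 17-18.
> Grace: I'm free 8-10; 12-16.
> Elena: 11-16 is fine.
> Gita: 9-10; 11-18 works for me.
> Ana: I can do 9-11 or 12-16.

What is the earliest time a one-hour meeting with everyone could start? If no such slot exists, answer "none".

Jonas ∩ Grace: 12:00-16:00.
Jonas ∩ Grace ∩ Elena: 12:00-16:00.
Jonas ∩ Grace ∩ Elena ∩ Gita: 12:00-16:00.
Jonas ∩ Grace ∩ Elena ∩ Gita ∩ Ana: 12:00-16:00.
The first common window of at least 60 minutes is 12:00-16:00, so the earliest start is 12:00.

12:00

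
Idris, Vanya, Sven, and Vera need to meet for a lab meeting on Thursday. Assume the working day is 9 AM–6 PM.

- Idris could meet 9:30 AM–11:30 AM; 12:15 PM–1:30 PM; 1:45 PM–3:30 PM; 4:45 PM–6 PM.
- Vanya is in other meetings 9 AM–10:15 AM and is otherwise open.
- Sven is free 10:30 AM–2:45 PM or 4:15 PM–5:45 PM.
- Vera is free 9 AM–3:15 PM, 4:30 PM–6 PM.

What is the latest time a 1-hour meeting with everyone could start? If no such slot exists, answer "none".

16:45

Idris free: 09:30-11:30, 12:15-13:30, 13:45-15:30, 16:45-18:00.
Vanya free: 10:15-18:00 (invert busy blocks within the working day).
Sven free: 10:30-14:45, 16:15-17:45.
Vera free: 09:00-15:15, 16:30-18:00.
Idris ∩ Vanya: 10:15-11:30, 12:15-13:30, 13:45-15:30, 16:45-18:00.
Idris ∩ Vanya ∩ Sven: 10:30-11:30, 12:15-13:30, 13:45-14:45, 16:45-17:45.
Idris ∩ Vanya ∩ Sven ∩ Vera: 10:30-11:30, 12:15-13:30, 13:45-14:45, 16:45-17:45.
So the common availability across everyone is 10:30-11:30, 12:15-13:30, 13:45-14:45, 16:45-17:45.
The last common window of at least 60 minutes is 16:45-17:45; a 60-minute meeting can start as late as 16:45 and still end by 17:45.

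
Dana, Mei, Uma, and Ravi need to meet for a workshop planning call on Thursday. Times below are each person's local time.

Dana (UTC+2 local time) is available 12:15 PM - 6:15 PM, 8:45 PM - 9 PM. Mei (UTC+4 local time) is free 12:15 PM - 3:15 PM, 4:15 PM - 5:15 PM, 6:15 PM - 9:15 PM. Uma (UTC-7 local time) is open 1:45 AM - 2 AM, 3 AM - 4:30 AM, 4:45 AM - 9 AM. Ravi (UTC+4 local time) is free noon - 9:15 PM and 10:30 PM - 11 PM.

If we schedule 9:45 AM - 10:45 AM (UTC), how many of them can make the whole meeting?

2

Dana in UTC: 10:15-16:15, 18:45-19:00 (subtract 2h to convert from UTC+2).
Mei in UTC: 08:15-11:15, 12:15-13:15, 14:15-17:15 (subtract 4h to convert from UTC+4).
Uma in UTC: 08:45-09:00, 10:00-11:30, 11:45-16:00 (add 7h to convert from UTC-7).
Ravi in UTC: 08:00-17:15, 18:30-19:00 (subtract 4h to convert from UTC+4).
Mei and Ravi can make the full 09:45-10:45 slot — that's 2.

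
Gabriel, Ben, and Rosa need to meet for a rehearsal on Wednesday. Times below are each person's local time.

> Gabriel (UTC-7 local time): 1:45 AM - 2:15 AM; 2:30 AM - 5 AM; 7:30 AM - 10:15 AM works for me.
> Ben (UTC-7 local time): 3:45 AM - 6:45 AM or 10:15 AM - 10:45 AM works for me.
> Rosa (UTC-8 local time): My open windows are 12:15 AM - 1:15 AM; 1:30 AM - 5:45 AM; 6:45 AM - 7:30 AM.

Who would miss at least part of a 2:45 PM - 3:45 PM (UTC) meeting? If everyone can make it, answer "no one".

Gabriel in UTC: 08:45-09:15, 09:30-12:00, 14:30-17:15 (add 7h to convert from UTC-7).
Ben in UTC: 10:45-13:45, 17:15-17:45 (add 7h to convert from UTC-7).
Rosa in UTC: 08:15-09:15, 09:30-13:45, 14:45-15:30 (add 8h to convert from UTC-8).
Gabriel: free for 14:45-15:45. Ben: not fully free for 14:45-15:45. Rosa: not fully free for 14:45-15:45.

Ben, Rosa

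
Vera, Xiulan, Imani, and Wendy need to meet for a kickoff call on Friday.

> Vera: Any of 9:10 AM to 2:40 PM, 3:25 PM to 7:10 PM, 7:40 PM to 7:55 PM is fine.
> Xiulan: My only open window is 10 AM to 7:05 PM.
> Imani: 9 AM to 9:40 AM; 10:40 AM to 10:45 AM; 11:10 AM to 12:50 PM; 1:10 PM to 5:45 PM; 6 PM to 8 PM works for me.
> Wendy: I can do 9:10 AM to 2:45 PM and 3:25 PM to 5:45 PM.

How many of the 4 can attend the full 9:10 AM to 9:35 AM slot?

3

Vera, Imani, and Wendy can make the full 09:10-09:35 slot — that's 3.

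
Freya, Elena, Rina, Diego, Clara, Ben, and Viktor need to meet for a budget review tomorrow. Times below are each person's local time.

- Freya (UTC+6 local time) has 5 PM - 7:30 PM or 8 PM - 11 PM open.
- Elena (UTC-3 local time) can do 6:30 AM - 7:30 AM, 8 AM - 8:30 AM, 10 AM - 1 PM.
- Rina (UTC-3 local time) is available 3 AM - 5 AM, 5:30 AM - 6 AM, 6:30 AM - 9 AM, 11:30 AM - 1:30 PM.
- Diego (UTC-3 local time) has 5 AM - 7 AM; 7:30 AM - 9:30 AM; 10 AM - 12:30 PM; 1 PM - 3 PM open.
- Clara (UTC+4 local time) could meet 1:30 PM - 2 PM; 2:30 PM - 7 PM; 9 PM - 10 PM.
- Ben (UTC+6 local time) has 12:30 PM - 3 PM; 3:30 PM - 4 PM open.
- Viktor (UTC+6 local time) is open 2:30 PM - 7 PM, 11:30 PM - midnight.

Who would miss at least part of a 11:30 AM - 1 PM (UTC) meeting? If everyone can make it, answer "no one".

Freya in UTC: 11:00-13:30, 14:00-17:00 (subtract 6h to convert from UTC+6).
Elena in UTC: 09:30-10:30, 11:00-11:30, 13:00-16:00 (add 3h to convert from UTC-3).
Rina in UTC: 06:00-08:00, 08:30-09:00, 09:30-12:00, 14:30-16:30 (add 3h to convert from UTC-3).
Diego in UTC: 08:00-10:00, 10:30-12:30, 13:00-15:30, 16:00-18:00 (add 3h to convert from UTC-3).
Clara in UTC: 09:30-10:00, 10:30-15:00, 17:00-18:00 (subtract 4h to convert from UTC+4).
Ben in UTC: 06:30-09:00, 09:30-10:00 (subtract 6h to convert from UTC+6).
Viktor in UTC: 08:30-13:00, 17:30-18:00 (subtract 6h to convert from UTC+6).
Freya: free for 11:30-13:00. Elena: not fully free for 11:30-13:00. Rina: not fully free for 11:30-13:00. Diego: not fully free for 11:30-13:00. Clara: free for 11:30-13:00. Ben: not fully free for 11:30-13:00. Viktor: free for 11:30-13:00.

Ben, Diego, Elena, Rina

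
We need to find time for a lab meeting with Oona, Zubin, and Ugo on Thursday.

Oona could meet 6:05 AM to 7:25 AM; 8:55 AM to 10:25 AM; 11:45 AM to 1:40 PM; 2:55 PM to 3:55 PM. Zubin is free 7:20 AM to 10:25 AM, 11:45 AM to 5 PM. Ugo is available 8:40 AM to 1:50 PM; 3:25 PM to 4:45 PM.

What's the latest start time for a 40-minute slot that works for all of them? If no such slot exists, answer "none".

13:00

Oona ∩ Zubin: 07:20-07:25, 08:55-10:25, 11:45-13:40, 14:55-15:55.
Oona ∩ Zubin ∩ Ugo: 08:55-10:25, 11:45-13:40, 15:25-15:55.
The last common window of at least 40 minutes is 11:45-13:40; a 40-minute meeting can start as late as 13:00 and still end by 13:40.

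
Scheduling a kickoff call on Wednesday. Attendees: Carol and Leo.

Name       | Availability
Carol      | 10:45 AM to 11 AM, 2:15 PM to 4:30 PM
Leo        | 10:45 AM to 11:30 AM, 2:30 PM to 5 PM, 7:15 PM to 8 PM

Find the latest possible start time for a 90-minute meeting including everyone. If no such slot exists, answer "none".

Carol ∩ Leo: 10:45-11:00, 14:30-16:30.
The last common window of at least 90 minutes is 14:30-16:30; a 90-minute meeting can start as late as 15:00 and still end by 16:30.

15:00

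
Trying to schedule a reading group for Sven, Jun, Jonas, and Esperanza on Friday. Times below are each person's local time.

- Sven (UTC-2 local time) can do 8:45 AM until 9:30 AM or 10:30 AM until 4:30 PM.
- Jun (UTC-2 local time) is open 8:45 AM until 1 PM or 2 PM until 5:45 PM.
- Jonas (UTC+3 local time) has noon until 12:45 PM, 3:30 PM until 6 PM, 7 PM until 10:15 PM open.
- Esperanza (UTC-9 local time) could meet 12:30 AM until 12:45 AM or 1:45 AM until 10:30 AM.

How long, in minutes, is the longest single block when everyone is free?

Sven in UTC: 10:45-11:30, 12:30-18:30 (add 2h to convert from UTC-2).
Jun in UTC: 10:45-15:00, 16:00-19:45 (add 2h to convert from UTC-2).
Jonas in UTC: 09:00-09:45, 12:30-15:00, 16:00-19:15 (subtract 3h to convert from UTC+3).
Esperanza in UTC: 09:30-09:45, 10:45-19:30 (add 9h to convert from UTC-9).
Sven ∩ Jun: 10:45-11:30, 12:30-15:00, 16:00-18:30.
Sven ∩ Jun ∩ Jonas: 12:30-15:00, 16:00-18:30.
Sven ∩ Jun ∩ Jonas ∩ Esperanza: 12:30-15:00, 16:00-18:30.
Those are the intersection windows.
The longest is 12:30-15:00 at 150 minutes.

150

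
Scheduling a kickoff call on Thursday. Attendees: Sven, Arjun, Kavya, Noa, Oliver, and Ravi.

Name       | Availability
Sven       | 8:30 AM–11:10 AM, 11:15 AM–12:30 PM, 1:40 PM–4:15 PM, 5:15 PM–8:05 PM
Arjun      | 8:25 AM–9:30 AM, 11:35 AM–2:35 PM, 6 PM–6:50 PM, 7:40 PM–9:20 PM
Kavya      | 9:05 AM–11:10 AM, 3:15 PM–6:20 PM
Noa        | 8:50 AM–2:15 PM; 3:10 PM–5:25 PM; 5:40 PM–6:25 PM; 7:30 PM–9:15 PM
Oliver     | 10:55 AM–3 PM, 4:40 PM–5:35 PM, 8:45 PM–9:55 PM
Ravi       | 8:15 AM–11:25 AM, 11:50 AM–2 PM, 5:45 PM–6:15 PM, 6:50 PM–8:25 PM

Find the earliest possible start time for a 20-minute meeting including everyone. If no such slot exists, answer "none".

none

Sven ∩ Arjun: 08:30-09:30, 11:35-12:30, 13:40-14:35, 18:00-18:50, 19:40-20:05.
Sven ∩ Arjun ∩ Kavya: 09:05-09:30, 18:00-18:20.
Sven ∩ Arjun ∩ Kavya ∩ Noa: 09:05-09:30, 18:00-18:20.
Sven ∩ Arjun ∩ Kavya ∩ Noa ∩ Oliver: ∅.
Sven ∩ Arjun ∩ Kavya ∩ Noa ∩ Oliver ∩ Ravi: ∅.
There is no time when everyone is free.
No common window is at least 20 minutes long.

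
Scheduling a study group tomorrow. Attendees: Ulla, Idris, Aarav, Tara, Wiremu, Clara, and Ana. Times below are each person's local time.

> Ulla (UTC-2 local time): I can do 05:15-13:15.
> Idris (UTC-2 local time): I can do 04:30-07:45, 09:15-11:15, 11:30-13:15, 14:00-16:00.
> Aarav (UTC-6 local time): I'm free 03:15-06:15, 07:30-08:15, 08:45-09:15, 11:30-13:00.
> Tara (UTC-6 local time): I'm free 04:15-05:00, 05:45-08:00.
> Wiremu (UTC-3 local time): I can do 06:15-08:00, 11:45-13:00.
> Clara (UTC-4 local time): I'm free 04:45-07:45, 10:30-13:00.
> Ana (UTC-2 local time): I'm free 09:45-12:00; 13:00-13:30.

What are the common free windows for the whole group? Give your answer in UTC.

none

Ulla in UTC: 07:15-15:15 (add 2h to convert from UTC-2).
Idris in UTC: 06:30-09:45, 11:15-13:15, 13:30-15:15, 16:00-18:00 (add 2h to convert from UTC-2).
Aarav in UTC: 09:15-12:15, 13:30-14:15, 14:45-15:15, 17:30-19:00 (add 6h to convert from UTC-6).
Tara in UTC: 10:15-11:00, 11:45-14:00 (add 6h to convert from UTC-6).
Wiremu in UTC: 09:15-11:00, 14:45-16:00 (add 3h to convert from UTC-3).
Clara in UTC: 08:45-11:45, 14:30-17:00 (add 4h to convert from UTC-4).
Ana in UTC: 11:45-14:00, 15:00-15:30 (add 2h to convert from UTC-2).
Ulla ∩ Idris: 07:15-09:45, 11:15-13:15, 13:30-15:15.
Ulla ∩ Idris ∩ Aarav: 09:15-09:45, 11:15-12:15, 13:30-14:15, 14:45-15:15.
Ulla ∩ Idris ∩ Aarav ∩ Tara: 11:45-12:15, 13:30-14:00.
Ulla ∩ Idris ∩ Aarav ∩ Tara ∩ Wiremu: ∅.
Ulla ∩ Idris ∩ Aarav ∩ Tara ∩ Wiremu ∩ Clara: ∅.
Ulla ∩ Idris ∩ Aarav ∩ Tara ∩ Wiremu ∩ Clara ∩ Ana: ∅.
There is no time when everyone is free.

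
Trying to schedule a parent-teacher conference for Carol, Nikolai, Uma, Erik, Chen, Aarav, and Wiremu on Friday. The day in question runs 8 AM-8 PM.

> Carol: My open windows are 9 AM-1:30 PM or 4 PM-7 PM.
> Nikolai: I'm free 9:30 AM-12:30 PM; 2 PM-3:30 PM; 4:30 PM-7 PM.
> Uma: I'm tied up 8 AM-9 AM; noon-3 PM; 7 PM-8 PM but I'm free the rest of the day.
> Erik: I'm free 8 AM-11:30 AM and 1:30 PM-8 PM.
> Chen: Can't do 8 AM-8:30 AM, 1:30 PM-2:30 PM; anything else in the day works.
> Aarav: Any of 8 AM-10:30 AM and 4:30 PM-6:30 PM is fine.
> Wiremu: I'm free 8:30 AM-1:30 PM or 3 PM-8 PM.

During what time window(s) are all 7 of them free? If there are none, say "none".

09:30-10:30, 16:30-18:30

Carol free: 09:00-13:30, 16:00-19:00.
Nikolai free: 09:30-12:30, 14:00-15:30, 16:30-19:00.
Uma free: 09:00-12:00, 15:00-19:00 (invert busy blocks within the working day).
Erik free: 08:00-11:30, 13:30-20:00.
Chen free: 08:30-13:30, 14:30-20:00 (invert busy blocks within the working day).
Aarav free: 08:00-10:30, 16:30-18:30.
Wiremu free: 08:30-13:30, 15:00-20:00.
Carol ∩ Nikolai: 09:30-12:30, 16:30-19:00.
Carol ∩ Nikolai ∩ Uma: 09:30-12:00, 16:30-19:00.
Carol ∩ Nikolai ∩ Uma ∩ Erik: 09:30-11:30, 16:30-19:00.
Carol ∩ Nikolai ∩ Uma ∩ Erik ∩ Chen: 09:30-11:30, 16:30-19:00.
Carol ∩ Nikolai ∩ Uma ∩ Erik ∩ Chen ∩ Aarav: 09:30-10:30, 16:30-18:30.
Carol ∩ Nikolai ∩ Uma ∩ Erik ∩ Chen ∩ Aarav ∩ Wiremu: 09:30-10:30, 16:30-18:30.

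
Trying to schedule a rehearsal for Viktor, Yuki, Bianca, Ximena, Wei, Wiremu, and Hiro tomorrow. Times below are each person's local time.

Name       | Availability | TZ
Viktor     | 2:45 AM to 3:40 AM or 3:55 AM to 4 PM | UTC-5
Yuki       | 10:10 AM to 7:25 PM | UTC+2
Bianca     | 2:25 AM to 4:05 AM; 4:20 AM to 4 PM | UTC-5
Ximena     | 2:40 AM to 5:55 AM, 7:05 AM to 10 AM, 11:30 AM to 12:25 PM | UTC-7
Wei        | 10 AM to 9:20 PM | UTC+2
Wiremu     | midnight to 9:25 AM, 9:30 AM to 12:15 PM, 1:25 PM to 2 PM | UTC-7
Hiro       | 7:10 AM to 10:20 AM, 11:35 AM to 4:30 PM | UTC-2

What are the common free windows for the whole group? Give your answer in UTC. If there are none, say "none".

Viktor in UTC: 07:45-08:40, 08:55-21:00 (add 5h to convert from UTC-5).
Yuki in UTC: 08:10-17:25 (subtract 2h to convert from UTC+2).
Bianca in UTC: 07:25-09:05, 09:20-21:00 (add 5h to convert from UTC-5).
Ximena in UTC: 09:40-12:55, 14:05-17:00, 18:30-19:25 (add 7h to convert from UTC-7).
Wei in UTC: 08:00-19:20 (subtract 2h to convert from UTC+2).
Wiremu in UTC: 07:00-16:25, 16:30-19:15, 20:25-21:00 (add 7h to convert from UTC-7).
Hiro in UTC: 09:10-12:20, 13:35-18:30 (add 2h to convert from UTC-2).
Viktor ∩ Yuki: 08:10-08:40, 08:55-17:25.
Viktor ∩ Yuki ∩ Bianca: 08:10-08:40, 08:55-09:05, 09:20-17:25.
Viktor ∩ Yuki ∩ Bianca ∩ Ximena: 09:40-12:55, 14:05-17:00.
Viktor ∩ Yuki ∩ Bianca ∩ Ximena ∩ Wei: 09:40-12:55, 14:05-17:00.
Viktor ∩ Yuki ∩ Bianca ∩ Ximena ∩ Wei ∩ Wiremu: 09:40-12:55, 14:05-16:25, 16:30-17:00.
Viktor ∩ Yuki ∩ Bianca ∩ Ximena ∩ Wei ∩ Wiremu ∩ Hiro: 09:40-12:20, 14:05-16:25, 16:30-17:00.

09:40-12:20, 14:05-16:25, 16:30-17:00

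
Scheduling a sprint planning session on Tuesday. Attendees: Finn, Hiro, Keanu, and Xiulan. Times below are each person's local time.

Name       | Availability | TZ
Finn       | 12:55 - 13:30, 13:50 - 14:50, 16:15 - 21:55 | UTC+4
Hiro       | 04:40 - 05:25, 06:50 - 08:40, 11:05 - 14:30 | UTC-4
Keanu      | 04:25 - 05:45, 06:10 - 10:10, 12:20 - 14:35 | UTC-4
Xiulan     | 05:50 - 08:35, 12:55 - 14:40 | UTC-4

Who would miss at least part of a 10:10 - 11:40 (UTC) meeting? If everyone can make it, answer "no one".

Finn in UTC: 08:55-09:30, 09:50-10:50, 12:15-17:55 (subtract 4h to convert from UTC+4).
Hiro in UTC: 08:40-09:25, 10:50-12:40, 15:05-18:30 (add 4h to convert from UTC-4).
Keanu in UTC: 08:25-09:45, 10:10-14:10, 16:20-18:35 (add 4h to convert from UTC-4).
Xiulan in UTC: 09:50-12:35, 16:55-18:40 (add 4h to convert from UTC-4).
Finn: not fully free for 10:10-11:40. Hiro: not fully free for 10:10-11:40. Keanu: free for 10:10-11:40. Xiulan: free for 10:10-11:40.

Finn, Hiro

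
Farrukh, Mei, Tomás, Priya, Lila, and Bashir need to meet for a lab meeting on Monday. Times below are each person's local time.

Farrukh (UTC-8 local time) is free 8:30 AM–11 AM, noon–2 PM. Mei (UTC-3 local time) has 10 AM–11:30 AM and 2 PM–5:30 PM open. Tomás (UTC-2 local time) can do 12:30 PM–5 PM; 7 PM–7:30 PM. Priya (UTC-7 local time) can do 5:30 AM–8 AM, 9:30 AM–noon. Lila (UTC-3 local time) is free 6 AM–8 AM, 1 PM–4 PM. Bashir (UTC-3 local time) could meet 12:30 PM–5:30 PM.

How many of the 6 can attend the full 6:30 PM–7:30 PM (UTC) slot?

2

Farrukh in UTC: 16:30-19:00, 20:00-22:00 (add 8h to convert from UTC-8).
Mei in UTC: 13:00-14:30, 17:00-20:30 (add 3h to convert from UTC-3).
Tomás in UTC: 14:30-19:00, 21:00-21:30 (add 2h to convert from UTC-2).
Priya in UTC: 12:30-15:00, 16:30-19:00 (add 7h to convert from UTC-7).
Lila in UTC: 09:00-11:00, 16:00-19:00 (add 3h to convert from UTC-3).
Bashir in UTC: 15:30-20:30 (add 3h to convert from UTC-3).
Mei and Bashir can make the full 18:30-19:30 slot — that's 2.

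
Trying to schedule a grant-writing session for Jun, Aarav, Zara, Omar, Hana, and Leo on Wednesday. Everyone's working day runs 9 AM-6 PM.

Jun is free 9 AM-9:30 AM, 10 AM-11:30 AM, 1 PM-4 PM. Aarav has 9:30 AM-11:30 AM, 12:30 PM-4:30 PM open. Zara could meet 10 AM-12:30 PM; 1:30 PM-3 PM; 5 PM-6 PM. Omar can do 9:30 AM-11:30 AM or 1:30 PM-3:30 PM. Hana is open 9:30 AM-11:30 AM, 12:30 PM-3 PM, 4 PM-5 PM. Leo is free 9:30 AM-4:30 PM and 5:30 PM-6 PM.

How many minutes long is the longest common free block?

90

Jun ∩ Aarav: 10:00-11:30, 13:00-16:00.
Jun ∩ Aarav ∩ Zara: 10:00-11:30, 13:30-15:00.
Jun ∩ Aarav ∩ Zara ∩ Omar: 10:00-11:30, 13:30-15:00.
Jun ∩ Aarav ∩ Zara ∩ Omar ∩ Hana: 10:00-11:30, 13:30-15:00.
Jun ∩ Aarav ∩ Zara ∩ Omar ∩ Hana ∩ Leo: 10:00-11:30, 13:30-15:00.
So the common availability across everyone is 10:00-11:30, 13:30-15:00.
The longest is 10:00-11:30 at 90 minutes.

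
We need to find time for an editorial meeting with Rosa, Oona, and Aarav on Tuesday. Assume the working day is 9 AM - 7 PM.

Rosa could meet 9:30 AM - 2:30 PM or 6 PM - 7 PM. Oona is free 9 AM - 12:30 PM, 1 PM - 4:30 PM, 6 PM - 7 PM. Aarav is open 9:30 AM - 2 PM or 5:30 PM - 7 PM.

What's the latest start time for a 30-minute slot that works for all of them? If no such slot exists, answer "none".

Rosa ∩ Oona: 09:30-12:30, 13:00-14:30, 18:00-19:00.
Rosa ∩ Oona ∩ Aarav: 09:30-12:30, 13:00-14:00, 18:00-19:00.
The last common window of at least 30 minutes is 18:00-19:00; a 30-minute meeting can start as late as 18:30 and still end by 19:00.

18:30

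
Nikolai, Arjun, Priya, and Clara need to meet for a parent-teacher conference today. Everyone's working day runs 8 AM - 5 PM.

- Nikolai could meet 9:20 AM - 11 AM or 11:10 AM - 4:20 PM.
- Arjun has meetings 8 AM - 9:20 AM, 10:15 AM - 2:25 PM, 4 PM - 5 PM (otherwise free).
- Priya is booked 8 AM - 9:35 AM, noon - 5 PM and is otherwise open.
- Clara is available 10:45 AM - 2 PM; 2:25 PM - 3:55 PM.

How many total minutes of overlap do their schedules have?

Nikolai free: 09:20-11:00, 11:10-16:20.
Arjun free: 09:20-10:15, 14:25-16:00 (invert busy blocks within the working day).
Priya free: 09:35-12:00 (invert busy blocks within the working day).
Clara free: 10:45-14:00, 14:25-15:55.
Nikolai ∩ Arjun: 09:20-10:15, 14:25-16:00.
Nikolai ∩ Arjun ∩ Priya: 09:35-10:15.
Nikolai ∩ Arjun ∩ Priya ∩ Clara: ∅.
There is no time when everyone is free.
There is no common window, so the total is 0 minutes.

0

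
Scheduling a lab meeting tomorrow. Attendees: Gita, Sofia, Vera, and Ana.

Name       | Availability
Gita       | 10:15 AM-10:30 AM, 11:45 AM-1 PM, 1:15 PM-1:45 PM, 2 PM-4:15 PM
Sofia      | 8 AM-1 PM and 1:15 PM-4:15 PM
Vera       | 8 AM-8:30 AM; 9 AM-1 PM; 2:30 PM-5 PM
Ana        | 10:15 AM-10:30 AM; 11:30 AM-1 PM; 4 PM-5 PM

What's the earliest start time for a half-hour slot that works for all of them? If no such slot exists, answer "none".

Gita ∩ Sofia: 10:15-10:30, 11:45-13:00, 13:15-13:45, 14:00-16:15.
Gita ∩ Sofia ∩ Vera: 10:15-10:30, 11:45-13:00, 14:30-16:15.
Gita ∩ Sofia ∩ Vera ∩ Ana: 10:15-10:30, 11:45-13:00, 16:00-16:15.
The first common window of at least 30 minutes is 11:45-13:00, so the earliest start is 11:45.

11:45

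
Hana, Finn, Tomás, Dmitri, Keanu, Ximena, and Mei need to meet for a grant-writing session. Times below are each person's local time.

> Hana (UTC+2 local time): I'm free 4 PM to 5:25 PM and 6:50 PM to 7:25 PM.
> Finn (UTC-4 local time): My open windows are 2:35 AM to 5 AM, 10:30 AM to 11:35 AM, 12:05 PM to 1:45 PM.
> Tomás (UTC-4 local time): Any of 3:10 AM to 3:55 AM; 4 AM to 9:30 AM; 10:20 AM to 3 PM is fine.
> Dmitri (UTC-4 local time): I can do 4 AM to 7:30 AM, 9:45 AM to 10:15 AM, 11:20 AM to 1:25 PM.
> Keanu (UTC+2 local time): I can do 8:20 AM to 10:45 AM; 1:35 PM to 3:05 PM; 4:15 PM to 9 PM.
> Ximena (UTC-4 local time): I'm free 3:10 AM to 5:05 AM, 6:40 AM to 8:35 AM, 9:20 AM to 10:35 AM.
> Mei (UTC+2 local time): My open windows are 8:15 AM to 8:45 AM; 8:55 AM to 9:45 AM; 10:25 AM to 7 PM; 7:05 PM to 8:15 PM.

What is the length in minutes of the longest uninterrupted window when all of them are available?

0

Hana in UTC: 14:00-15:25, 16:50-17:25 (subtract 2h to convert from UTC+2).
Finn in UTC: 06:35-09:00, 14:30-15:35, 16:05-17:45 (add 4h to convert from UTC-4).
Tomás in UTC: 07:10-07:55, 08:00-13:30, 14:20-19:00 (add 4h to convert from UTC-4).
Dmitri in UTC: 08:00-11:30, 13:45-14:15, 15:20-17:25 (add 4h to convert from UTC-4).
Keanu in UTC: 06:20-08:45, 11:35-13:05, 14:15-19:00 (subtract 2h to convert from UTC+2).
Ximena in UTC: 07:10-09:05, 10:40-12:35, 13:20-14:35 (add 4h to convert from UTC-4).
Mei in UTC: 06:15-06:45, 06:55-07:45, 08:25-17:00, 17:05-18:15 (subtract 2h to convert from UTC+2).
Hana ∩ Finn: 14:30-15:25, 16:50-17:25.
Hana ∩ Finn ∩ Tomás: 14:30-15:25, 16:50-17:25.
Hana ∩ Finn ∩ Tomás ∩ Dmitri: 15:20-15:25, 16:50-17:25.
Hana ∩ Finn ∩ Tomás ∩ Dmitri ∩ Keanu: 15:20-15:25, 16:50-17:25.
Hana ∩ Finn ∩ Tomás ∩ Dmitri ∩ Keanu ∩ Ximena: ∅.
Hana ∩ Finn ∩ Tomás ∩ Dmitri ∩ Keanu ∩ Ximena ∩ Mei: ∅.
There is no time when everyone is free.
No common window exists, so the longest block is 0 minutes.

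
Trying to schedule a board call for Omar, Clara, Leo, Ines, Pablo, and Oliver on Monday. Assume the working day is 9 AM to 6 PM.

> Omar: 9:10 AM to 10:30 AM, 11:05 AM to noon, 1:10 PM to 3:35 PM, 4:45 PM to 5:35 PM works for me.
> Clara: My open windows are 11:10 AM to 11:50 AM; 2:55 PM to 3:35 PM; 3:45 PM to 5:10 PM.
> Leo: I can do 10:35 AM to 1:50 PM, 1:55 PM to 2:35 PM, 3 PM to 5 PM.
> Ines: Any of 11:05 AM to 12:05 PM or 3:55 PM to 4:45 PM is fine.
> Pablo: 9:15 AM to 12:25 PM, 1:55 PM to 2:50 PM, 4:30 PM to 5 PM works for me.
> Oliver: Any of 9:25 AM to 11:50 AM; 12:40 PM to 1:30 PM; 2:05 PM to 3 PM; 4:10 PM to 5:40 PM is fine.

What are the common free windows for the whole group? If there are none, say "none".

Omar ∩ Clara: 11:10-11:50, 14:55-15:35, 16:45-17:10.
Omar ∩ Clara ∩ Leo: 11:10-11:50, 15:00-15:35, 16:45-17:00.
Omar ∩ Clara ∩ Leo ∩ Ines: 11:10-11:50.
Omar ∩ Clara ∩ Leo ∩ Ines ∩ Pablo: 11:10-11:50.
Omar ∩ Clara ∩ Leo ∩ Ines ∩ Pablo ∩ Oliver: 11:10-11:50.

11:10-11:50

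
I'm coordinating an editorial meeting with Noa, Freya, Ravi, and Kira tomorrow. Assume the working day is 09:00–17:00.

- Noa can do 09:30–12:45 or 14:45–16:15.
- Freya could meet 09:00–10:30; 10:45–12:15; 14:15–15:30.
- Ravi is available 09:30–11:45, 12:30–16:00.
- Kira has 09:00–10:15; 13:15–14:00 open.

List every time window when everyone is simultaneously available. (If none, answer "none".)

Noa ∩ Freya: 09:30-10:30, 10:45-12:15, 14:45-15:30.
Noa ∩ Freya ∩ Ravi: 09:30-10:30, 10:45-11:45, 14:45-15:30.
Noa ∩ Freya ∩ Ravi ∩ Kira: 09:30-10:15.

09:30-10:15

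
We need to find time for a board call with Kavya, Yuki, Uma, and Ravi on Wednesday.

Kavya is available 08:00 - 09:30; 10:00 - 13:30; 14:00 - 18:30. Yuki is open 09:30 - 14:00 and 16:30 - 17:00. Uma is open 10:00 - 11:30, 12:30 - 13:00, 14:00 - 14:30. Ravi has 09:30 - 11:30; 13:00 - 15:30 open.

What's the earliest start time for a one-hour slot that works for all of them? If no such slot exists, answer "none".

Kavya ∩ Yuki: 10:00-13:30, 16:30-17:00.
Kavya ∩ Yuki ∩ Uma: 10:00-11:30, 12:30-13:00.
Kavya ∩ Yuki ∩ Uma ∩ Ravi: 10:00-11:30.
The first common window of at least 60 minutes is 10:00-11:30, so the earliest start is 10:00.

10:00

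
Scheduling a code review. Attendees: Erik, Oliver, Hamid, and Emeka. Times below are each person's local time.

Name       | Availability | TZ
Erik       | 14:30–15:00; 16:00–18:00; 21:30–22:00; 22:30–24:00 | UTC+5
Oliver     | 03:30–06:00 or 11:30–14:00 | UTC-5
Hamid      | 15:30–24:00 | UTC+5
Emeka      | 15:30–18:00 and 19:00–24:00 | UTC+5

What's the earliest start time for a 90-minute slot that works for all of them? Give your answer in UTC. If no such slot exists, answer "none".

17:30

Erik in UTC: 09:30-10:00, 11:00-13:00, 16:30-17:00, 17:30-19:00 (subtract 5h to convert from UTC+5).
Oliver in UTC: 08:30-11:00, 16:30-19:00 (add 5h to convert from UTC-5).
Hamid in UTC: 10:30-19:00 (subtract 5h to convert from UTC+5).
Emeka in UTC: 10:30-13:00, 14:00-19:00 (subtract 5h to convert from UTC+5).
Erik ∩ Oliver: 09:30-10:00, 16:30-17:00, 17:30-19:00.
Erik ∩ Oliver ∩ Hamid: 16:30-17:00, 17:30-19:00.
Erik ∩ Oliver ∩ Hamid ∩ Emeka: 16:30-17:00, 17:30-19:00.
Those are the intersection windows.
The first common window of at least 90 minutes is 17:30-19:00, so the earliest start is 17:30.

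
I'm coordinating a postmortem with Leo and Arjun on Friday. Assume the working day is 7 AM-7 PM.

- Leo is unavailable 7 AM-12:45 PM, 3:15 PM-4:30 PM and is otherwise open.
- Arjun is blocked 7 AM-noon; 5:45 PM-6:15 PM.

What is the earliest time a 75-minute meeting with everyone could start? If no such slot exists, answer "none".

12:45

Leo free: 12:45-15:15, 16:30-19:00 (invert busy blocks within the working day).
Arjun free: 12:00-17:45, 18:15-19:00 (invert busy blocks within the working day).
Leo ∩ Arjun: 12:45-15:15, 16:30-17:45, 18:15-19:00.
Those are the intersection windows.
The first common window of at least 75 minutes is 12:45-15:15, so the earliest start is 12:45.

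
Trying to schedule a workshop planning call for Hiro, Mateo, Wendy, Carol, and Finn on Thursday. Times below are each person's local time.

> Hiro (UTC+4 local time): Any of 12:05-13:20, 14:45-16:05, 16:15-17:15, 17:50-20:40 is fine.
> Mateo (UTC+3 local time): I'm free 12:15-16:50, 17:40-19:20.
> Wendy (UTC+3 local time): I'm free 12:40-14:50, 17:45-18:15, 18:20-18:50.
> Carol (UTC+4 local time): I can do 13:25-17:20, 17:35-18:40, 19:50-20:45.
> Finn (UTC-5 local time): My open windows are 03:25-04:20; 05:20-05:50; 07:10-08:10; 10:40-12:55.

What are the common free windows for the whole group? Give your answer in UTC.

10:45-10:50

Hiro in UTC: 08:05-09:20, 10:45-12:05, 12:15-13:15, 13:50-16:40 (subtract 4h to convert from UTC+4).
Mateo in UTC: 09:15-13:50, 14:40-16:20 (subtract 3h to convert from UTC+3).
Wendy in UTC: 09:40-11:50, 14:45-15:15, 15:20-15:50 (subtract 3h to convert from UTC+3).
Carol in UTC: 09:25-13:20, 13:35-14:40, 15:50-16:45 (subtract 4h to convert from UTC+4).
Finn in UTC: 08:25-09:20, 10:20-10:50, 12:10-13:10, 15:40-17:55 (add 5h to convert from UTC-5).
Hiro ∩ Mateo: 09:15-09:20, 10:45-12:05, 12:15-13:15, 14:40-16:20.
Hiro ∩ Mateo ∩ Wendy: 10:45-11:50, 14:45-15:15, 15:20-15:50.
Hiro ∩ Mateo ∩ Wendy ∩ Carol: 10:45-11:50.
Hiro ∩ Mateo ∩ Wendy ∩ Carol ∩ Finn: 10:45-10:50.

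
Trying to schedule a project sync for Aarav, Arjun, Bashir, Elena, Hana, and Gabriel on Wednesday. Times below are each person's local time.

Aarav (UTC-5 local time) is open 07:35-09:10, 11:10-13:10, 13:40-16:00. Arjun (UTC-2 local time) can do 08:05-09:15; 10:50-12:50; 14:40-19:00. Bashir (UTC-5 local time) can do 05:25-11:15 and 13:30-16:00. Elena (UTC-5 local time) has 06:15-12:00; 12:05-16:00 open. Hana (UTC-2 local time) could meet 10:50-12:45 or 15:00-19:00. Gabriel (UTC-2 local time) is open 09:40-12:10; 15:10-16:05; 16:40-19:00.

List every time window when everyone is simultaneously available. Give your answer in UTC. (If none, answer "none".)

Aarav in UTC: 12:35-14:10, 16:10-18:10, 18:40-21:00 (add 5h to convert from UTC-5).
Arjun in UTC: 10:05-11:15, 12:50-14:50, 16:40-21:00 (add 2h to convert from UTC-2).
Bashir in UTC: 10:25-16:15, 18:30-21:00 (add 5h to convert from UTC-5).
Elena in UTC: 11:15-17:00, 17:05-21:00 (add 5h to convert from UTC-5).
Hana in UTC: 12:50-14:45, 17:00-21:00 (add 2h to convert from UTC-2).
Gabriel in UTC: 11:40-14:10, 17:10-18:05, 18:40-21:00 (add 2h to convert from UTC-2).
Aarav ∩ Arjun: 12:50-14:10, 16:40-18:10, 18:40-21:00.
Aarav ∩ Arjun ∩ Bashir: 12:50-14:10, 18:40-21:00.
Aarav ∩ Arjun ∩ Bashir ∩ Elena: 12:50-14:10, 18:40-21:00.
Aarav ∩ Arjun ∩ Bashir ∩ Elena ∩ Hana: 12:50-14:10, 18:40-21:00.
Aarav ∩ Arjun ∩ Bashir ∩ Elena ∩ Hana ∩ Gabriel: 12:50-14:10, 18:40-21:00.

12:50-14:10, 18:40-21:00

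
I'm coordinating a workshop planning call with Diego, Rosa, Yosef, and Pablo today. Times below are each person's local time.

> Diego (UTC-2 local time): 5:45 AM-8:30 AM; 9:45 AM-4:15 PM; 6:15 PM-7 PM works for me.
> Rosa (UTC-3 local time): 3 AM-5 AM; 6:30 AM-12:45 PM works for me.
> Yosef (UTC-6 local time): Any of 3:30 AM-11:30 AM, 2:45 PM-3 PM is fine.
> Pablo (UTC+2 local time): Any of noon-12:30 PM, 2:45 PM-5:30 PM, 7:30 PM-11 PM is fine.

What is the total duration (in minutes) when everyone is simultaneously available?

195

Diego in UTC: 07:45-10:30, 11:45-18:15, 20:15-21:00 (add 2h to convert from UTC-2).
Rosa in UTC: 06:00-08:00, 09:30-15:45 (add 3h to convert from UTC-3).
Yosef in UTC: 09:30-17:30, 20:45-21:00 (add 6h to convert from UTC-6).
Pablo in UTC: 10:00-10:30, 12:45-15:30, 17:30-21:00 (subtract 2h to convert from UTC+2).
Diego ∩ Rosa: 07:45-08:00, 09:30-10:30, 11:45-15:45.
Diego ∩ Rosa ∩ Yosef: 09:30-10:30, 11:45-15:45.
Diego ∩ Rosa ∩ Yosef ∩ Pablo: 10:00-10:30, 12:45-15:30.
Those are the intersection windows.
Summing the common windows: 30 + 165 = 195 minutes.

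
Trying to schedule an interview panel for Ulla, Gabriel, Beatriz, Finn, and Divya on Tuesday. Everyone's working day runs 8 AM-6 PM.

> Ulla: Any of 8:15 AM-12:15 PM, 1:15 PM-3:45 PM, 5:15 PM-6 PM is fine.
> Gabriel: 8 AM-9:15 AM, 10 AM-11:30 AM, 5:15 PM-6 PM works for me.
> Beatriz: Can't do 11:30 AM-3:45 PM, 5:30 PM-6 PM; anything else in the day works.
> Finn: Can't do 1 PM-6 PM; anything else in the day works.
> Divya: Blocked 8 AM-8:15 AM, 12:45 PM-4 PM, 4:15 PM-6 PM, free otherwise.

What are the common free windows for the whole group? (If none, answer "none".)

08:15-09:15, 10:00-11:30

Ulla free: 08:15-12:15, 13:15-15:45, 17:15-18:00.
Gabriel free: 08:00-09:15, 10:00-11:30, 17:15-18:00.
Beatriz free: 08:00-11:30, 15:45-17:30 (invert busy blocks within the working day).
Finn free: 08:00-13:00 (invert busy blocks within the working day).
Divya free: 08:15-12:45, 16:00-16:15 (invert busy blocks within the working day).
Ulla ∩ Gabriel: 08:15-09:15, 10:00-11:30, 17:15-18:00.
Ulla ∩ Gabriel ∩ Beatriz: 08:15-09:15, 10:00-11:30, 17:15-17:30.
Ulla ∩ Gabriel ∩ Beatriz ∩ Finn: 08:15-09:15, 10:00-11:30.
Ulla ∩ Gabriel ∩ Beatriz ∩ Finn ∩ Divya: 08:15-09:15, 10:00-11:30.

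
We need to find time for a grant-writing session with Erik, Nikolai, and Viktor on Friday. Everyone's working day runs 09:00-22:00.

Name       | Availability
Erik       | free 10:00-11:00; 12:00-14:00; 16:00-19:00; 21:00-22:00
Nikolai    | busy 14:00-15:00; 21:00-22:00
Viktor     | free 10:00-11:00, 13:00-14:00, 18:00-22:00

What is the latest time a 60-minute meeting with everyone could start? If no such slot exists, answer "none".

18:00

Erik free: 10:00-11:00, 12:00-14:00, 16:00-19:00, 21:00-22:00.
Nikolai free: 09:00-14:00, 15:00-21:00 (invert busy blocks within the working day).
Viktor free: 10:00-11:00, 13:00-14:00, 18:00-22:00.
Erik ∩ Nikolai: 10:00-11:00, 12:00-14:00, 16:00-19:00.
Erik ∩ Nikolai ∩ Viktor: 10:00-11:00, 13:00-14:00, 18:00-19:00.
The last common window of at least 60 minutes is 18:00-19:00; a 60-minute meeting can start as late as 18:00 and still end by 19:00.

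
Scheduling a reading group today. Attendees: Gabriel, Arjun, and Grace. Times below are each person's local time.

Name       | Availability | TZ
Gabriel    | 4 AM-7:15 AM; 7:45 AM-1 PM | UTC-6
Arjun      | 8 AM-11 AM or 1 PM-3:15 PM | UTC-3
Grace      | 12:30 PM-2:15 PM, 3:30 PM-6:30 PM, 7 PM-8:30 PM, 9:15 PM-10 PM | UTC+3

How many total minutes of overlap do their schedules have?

Gabriel in UTC: 10:00-13:15, 13:45-19:00 (add 6h to convert from UTC-6).
Arjun in UTC: 11:00-14:00, 16:00-18:15 (add 3h to convert from UTC-3).
Grace in UTC: 09:30-11:15, 12:30-15:30, 16:00-17:30, 18:15-19:00 (subtract 3h to convert from UTC+3).
Gabriel ∩ Arjun: 11:00-13:15, 13:45-14:00, 16:00-18:15.
Gabriel ∩ Arjun ∩ Grace: 11:00-11:15, 12:30-13:15, 13:45-14:00, 16:00-17:30.
Summing the common windows: 15 + 45 + 15 + 90 = 165 minutes.

165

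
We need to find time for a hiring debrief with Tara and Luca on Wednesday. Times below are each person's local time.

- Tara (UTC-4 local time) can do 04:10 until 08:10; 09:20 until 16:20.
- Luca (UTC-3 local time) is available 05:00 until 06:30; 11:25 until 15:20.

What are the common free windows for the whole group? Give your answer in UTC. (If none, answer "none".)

08:10-09:30, 14:25-18:20

Tara in UTC: 08:10-12:10, 13:20-20:20 (add 4h to convert from UTC-4).
Luca in UTC: 08:00-09:30, 14:25-18:20 (add 3h to convert from UTC-3).
Tara ∩ Luca: 08:10-09:30, 14:25-18:20.
So the common availability across everyone is 08:10-09:30, 14:25-18:20.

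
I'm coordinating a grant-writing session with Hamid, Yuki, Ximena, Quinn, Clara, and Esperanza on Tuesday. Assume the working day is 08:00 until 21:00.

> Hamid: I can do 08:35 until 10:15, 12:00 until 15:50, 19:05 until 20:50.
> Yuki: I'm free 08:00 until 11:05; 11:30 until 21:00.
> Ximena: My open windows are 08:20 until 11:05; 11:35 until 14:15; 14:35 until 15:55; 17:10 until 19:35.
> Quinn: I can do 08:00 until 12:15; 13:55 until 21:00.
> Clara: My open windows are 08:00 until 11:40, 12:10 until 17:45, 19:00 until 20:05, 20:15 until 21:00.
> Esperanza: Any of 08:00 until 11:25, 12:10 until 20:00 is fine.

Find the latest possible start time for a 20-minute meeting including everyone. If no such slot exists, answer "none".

19:15

Hamid ∩ Yuki: 08:35-10:15, 12:00-15:50, 19:05-20:50.
Hamid ∩ Yuki ∩ Ximena: 08:35-10:15, 12:00-14:15, 14:35-15:50, 19:05-19:35.
Hamid ∩ Yuki ∩ Ximena ∩ Quinn: 08:35-10:15, 12:00-12:15, 13:55-14:15, 14:35-15:50, 19:05-19:35.
Hamid ∩ Yuki ∩ Ximena ∩ Quinn ∩ Clara: 08:35-10:15, 12:10-12:15, 13:55-14:15, 14:35-15:50, 19:05-19:35.
Hamid ∩ Yuki ∩ Ximena ∩ Quinn ∩ Clara ∩ Esperanza: 08:35-10:15, 12:10-12:15, 13:55-14:15, 14:35-15:50, 19:05-19:35.
Those are the intersection windows.
The last common window of at least 20 minutes is 19:05-19:35; a 20-minute meeting can start as late as 19:15 and still end by 19:35.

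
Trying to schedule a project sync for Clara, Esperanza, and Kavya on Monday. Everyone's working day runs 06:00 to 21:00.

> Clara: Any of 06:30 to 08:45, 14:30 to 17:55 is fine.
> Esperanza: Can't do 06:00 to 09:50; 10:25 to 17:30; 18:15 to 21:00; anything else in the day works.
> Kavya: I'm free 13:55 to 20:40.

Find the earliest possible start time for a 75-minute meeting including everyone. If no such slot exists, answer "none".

Clara free: 06:30-08:45, 14:30-17:55.
Esperanza free: 09:50-10:25, 17:30-18:15 (invert busy blocks within the working day).
Kavya free: 13:55-20:40.
Clara ∩ Esperanza: 17:30-17:55.
Clara ∩ Esperanza ∩ Kavya: 17:30-17:55.
No common window is at least 75 minutes long.

none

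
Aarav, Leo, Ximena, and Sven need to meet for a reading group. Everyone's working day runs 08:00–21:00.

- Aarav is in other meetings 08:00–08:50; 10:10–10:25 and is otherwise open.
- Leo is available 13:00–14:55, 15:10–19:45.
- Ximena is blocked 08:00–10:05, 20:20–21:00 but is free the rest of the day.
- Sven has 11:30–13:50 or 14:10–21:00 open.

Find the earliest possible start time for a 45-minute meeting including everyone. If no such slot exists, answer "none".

13:00

Aarav free: 08:50-10:10, 10:25-21:00 (invert busy blocks within the working day).
Leo free: 13:00-14:55, 15:10-19:45.
Ximena free: 10:05-20:20 (invert busy blocks within the working day).
Sven free: 11:30-13:50, 14:10-21:00.
Aarav ∩ Leo: 13:00-14:55, 15:10-19:45.
Aarav ∩ Leo ∩ Ximena: 13:00-14:55, 15:10-19:45.
Aarav ∩ Leo ∩ Ximena ∩ Sven: 13:00-13:50, 14:10-14:55, 15:10-19:45.
So the common availability across everyone is 13:00-13:50, 14:10-14:55, 15:10-19:45.
The first common window of at least 45 minutes is 13:00-13:50, so the earliest start is 13:00.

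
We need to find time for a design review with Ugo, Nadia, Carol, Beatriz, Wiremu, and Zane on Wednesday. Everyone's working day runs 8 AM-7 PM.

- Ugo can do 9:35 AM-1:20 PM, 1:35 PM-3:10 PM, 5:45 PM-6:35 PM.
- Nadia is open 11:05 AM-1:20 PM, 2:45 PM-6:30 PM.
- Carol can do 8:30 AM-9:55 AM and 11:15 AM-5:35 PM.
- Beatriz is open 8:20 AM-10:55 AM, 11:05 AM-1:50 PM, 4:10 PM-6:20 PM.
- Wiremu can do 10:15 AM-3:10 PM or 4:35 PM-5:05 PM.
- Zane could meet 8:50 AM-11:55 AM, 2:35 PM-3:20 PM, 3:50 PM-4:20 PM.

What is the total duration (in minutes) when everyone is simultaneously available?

Ugo ∩ Nadia: 11:05-13:20, 14:45-15:10, 17:45-18:30.
Ugo ∩ Nadia ∩ Carol: 11:15-13:20, 14:45-15:10.
Ugo ∩ Nadia ∩ Carol ∩ Beatriz: 11:15-13:20.
Ugo ∩ Nadia ∩ Carol ∩ Beatriz ∩ Wiremu: 11:15-13:20.
Ugo ∩ Nadia ∩ Carol ∩ Beatriz ∩ Wiremu ∩ Zane: 11:15-11:55.
So the common availability across everyone is 11:15-11:55.
That's a single block of 40 minutes.

40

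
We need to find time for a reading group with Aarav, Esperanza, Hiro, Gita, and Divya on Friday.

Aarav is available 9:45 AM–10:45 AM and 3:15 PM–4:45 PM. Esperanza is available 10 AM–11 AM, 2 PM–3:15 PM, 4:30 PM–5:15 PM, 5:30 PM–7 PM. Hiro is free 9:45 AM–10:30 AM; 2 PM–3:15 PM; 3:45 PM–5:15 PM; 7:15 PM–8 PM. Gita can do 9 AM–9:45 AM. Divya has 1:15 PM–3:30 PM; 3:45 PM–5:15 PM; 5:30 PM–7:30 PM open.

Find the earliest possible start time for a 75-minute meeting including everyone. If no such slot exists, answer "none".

none

Aarav ∩ Esperanza: 10:00-10:45, 16:30-16:45.
Aarav ∩ Esperanza ∩ Hiro: 10:00-10:30, 16:30-16:45.
Aarav ∩ Esperanza ∩ Hiro ∩ Gita: ∅.
Aarav ∩ Esperanza ∩ Hiro ∩ Gita ∩ Divya: ∅.
There is no time when everyone is free.
No common window is at least 75 minutes long.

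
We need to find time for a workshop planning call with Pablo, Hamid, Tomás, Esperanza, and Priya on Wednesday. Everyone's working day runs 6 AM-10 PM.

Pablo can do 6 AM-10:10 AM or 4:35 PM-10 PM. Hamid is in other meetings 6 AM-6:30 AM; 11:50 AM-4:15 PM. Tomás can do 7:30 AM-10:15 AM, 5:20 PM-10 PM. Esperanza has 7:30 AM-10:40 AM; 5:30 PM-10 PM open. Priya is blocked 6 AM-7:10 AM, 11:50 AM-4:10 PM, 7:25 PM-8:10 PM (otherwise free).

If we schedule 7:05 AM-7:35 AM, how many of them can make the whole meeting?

2

Pablo free: 06:00-10:10, 16:35-22:00.
Hamid free: 06:30-11:50, 16:15-22:00 (invert busy blocks within the working day).
Tomás free: 07:30-10:15, 17:20-22:00.
Esperanza free: 07:30-10:40, 17:30-22:00.
Priya free: 07:10-11:50, 16:10-19:25, 20:10-22:00 (invert busy blocks within the working day).
Pablo and Hamid can make the full 07:05-07:35 slot — that's 2.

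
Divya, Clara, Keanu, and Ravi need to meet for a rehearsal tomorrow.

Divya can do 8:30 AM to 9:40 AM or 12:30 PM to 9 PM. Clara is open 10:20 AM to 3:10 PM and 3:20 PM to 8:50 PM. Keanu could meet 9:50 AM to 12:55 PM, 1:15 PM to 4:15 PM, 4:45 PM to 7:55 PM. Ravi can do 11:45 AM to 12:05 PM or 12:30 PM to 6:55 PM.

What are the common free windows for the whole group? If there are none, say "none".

12:30-12:55, 13:15-15:10, 15:20-16:15, 16:45-18:55

Divya ∩ Clara: 12:30-15:10, 15:20-20:50.
Divya ∩ Clara ∩ Keanu: 12:30-12:55, 13:15-15:10, 15:20-16:15, 16:45-19:55.
Divya ∩ Clara ∩ Keanu ∩ Ravi: 12:30-12:55, 13:15-15:10, 15:20-16:15, 16:45-18:55.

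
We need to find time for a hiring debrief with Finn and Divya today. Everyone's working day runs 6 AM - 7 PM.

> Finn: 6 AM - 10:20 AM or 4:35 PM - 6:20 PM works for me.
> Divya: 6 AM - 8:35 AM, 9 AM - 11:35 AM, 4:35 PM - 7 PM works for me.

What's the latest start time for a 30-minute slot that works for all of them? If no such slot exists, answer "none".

17:50

Finn ∩ Divya: 06:00-08:35, 09:00-10:20, 16:35-18:20.
The last common window of at least 30 minutes is 16:35-18:20; a 30-minute meeting can start as late as 17:50 and still end by 18:20.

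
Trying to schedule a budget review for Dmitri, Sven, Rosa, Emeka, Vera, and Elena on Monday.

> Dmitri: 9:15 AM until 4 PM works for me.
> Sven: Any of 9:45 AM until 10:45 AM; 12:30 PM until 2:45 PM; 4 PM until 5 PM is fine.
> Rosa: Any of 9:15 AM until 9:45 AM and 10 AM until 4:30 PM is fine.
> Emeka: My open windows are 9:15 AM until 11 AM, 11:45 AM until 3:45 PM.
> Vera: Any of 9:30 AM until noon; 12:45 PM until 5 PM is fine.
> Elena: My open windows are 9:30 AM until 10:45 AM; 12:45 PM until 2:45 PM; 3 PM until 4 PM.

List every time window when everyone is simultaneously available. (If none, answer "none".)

10:00-10:45, 12:45-14:45

Dmitri ∩ Sven: 09:45-10:45, 12:30-14:45.
Dmitri ∩ Sven ∩ Rosa: 10:00-10:45, 12:30-14:45.
Dmitri ∩ Sven ∩ Rosa ∩ Emeka: 10:00-10:45, 12:30-14:45.
Dmitri ∩ Sven ∩ Rosa ∩ Emeka ∩ Vera: 10:00-10:45, 12:45-14:45.
Dmitri ∩ Sven ∩ Rosa ∩ Emeka ∩ Vera ∩ Elena: 10:00-10:45, 12:45-14:45.
So the common availability across everyone is 10:00-10:45, 12:45-14:45.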